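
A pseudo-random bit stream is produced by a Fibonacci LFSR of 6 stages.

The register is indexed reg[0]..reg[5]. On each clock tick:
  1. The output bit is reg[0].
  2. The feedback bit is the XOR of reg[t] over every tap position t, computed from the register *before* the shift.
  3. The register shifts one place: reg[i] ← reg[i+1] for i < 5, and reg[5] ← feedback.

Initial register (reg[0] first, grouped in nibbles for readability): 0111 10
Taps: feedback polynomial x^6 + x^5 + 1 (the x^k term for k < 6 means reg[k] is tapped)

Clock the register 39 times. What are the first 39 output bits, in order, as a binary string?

011110010100011000010000011111101010110

tick  register→output (feedback)
  0  011110→0 (0)
  1  111100→1 (1)
  2  111001→1 (0)
  3  110010→1 (1)
  4  100101→1 (0)
  5  001010→0 (0)
  6  010100→0 (0)
  7  101000→1 (1)
  8  010001→0 (1)
  9  100011→1 (0)
 10  000110→0 (0)
 11  001100→0 (0)
 12  011000→0 (0)
 13  110000→1 (1)
 14  100001→1 (0)
 15  000010→0 (0)
 16  000100→0 (0)
 17  001000→0 (0)
 18  010000→0 (0)
 19  100000→1 (1)
 20  000001→0 (1)
 21  000011→0 (1)
 22  000111→0 (1)
 23  001111→0 (1)
 24  011111→0 (1)
 25  111111→1 (0)
 26  111110→1 (1)
 27  111101→1 (0)
 28  111010→1 (1)
 29  110101→1 (0)
 30  101010→1 (1)
 31  010101→0 (1)
 32  101011→1 (0)
 33  010110→0 (0)
 34  101100→1 (1)
 35  011001→0 (1)
 36  110011→1 (0)
 37  100110→1 (1)
 38  001101→0 (1)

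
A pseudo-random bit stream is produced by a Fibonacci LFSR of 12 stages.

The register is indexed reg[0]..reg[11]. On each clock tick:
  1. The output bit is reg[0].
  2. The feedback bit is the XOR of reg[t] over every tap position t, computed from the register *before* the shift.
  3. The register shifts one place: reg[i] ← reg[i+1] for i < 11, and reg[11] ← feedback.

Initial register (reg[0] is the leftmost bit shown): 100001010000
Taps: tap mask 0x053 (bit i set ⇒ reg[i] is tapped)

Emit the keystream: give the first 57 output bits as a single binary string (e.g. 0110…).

100001010000100111011111000001010000000111110110000011111

k : reg_k → out_k, fb_k
0: 100001010000 → 1, fb=1
1: 000010100001 → 0, fb=0
2: 000101000010 → 0, fb=0
3: 001010000100 → 0, fb=1
4: 010100001001 → 0, fb=1
5: 101000010011 → 1, fb=1
6: 010000100111 → 0, fb=0
7: 100001001110 → 1, fb=1
8: 000010011101 → 0, fb=1
9: 000100111011 → 0, fb=1
10: 001001110111 → 0, fb=1
11: 010011101111 → 0, fb=1
12: 100111011111 → 1, fb=0
13: 001110111110 → 0, fb=0
14: 011101111100 → 0, fb=0
15: 111011111000 → 1, fb=0
16: 110111110000 → 1, fb=0
17: 101111100000 → 1, fb=1
18: 011111000001 → 0, fb=0
19: 111110000010 → 1, fb=1
20: 111100000101 → 1, fb=0
21: 111000001010 → 1, fb=0
22: 110000010100 → 1, fb=0
23: 100000101000 → 1, fb=0
24: 000001010000 → 0, fb=0
25: 000010100000 → 0, fb=0
26: 000101000000 → 0, fb=0
27: 001010000000 → 0, fb=1
28: 010100000001 → 0, fb=1
29: 101000000011 → 1, fb=1
30: 010000000111 → 0, fb=1
31: 100000001111 → 1, fb=1
32: 000000011111 → 0, fb=0
33: 000000111110 → 0, fb=1
34: 000001111101 → 0, fb=1
35: 000011111011 → 0, fb=0
36: 000111110110 → 0, fb=0
37: 001111101100 → 0, fb=0
38: 011111011000 → 0, fb=0
39: 111110110000 → 1, fb=0
40: 111101100000 → 1, fb=1
41: 111011000001 → 1, fb=1
42: 110110000011 → 1, fb=1
43: 101100000111 → 1, fb=1
44: 011000001111 → 0, fb=1
45: 110000011111 → 1, fb=0
46: 100000111110 → 1, fb=0
47: 000001111100 → 0, fb=1
48: 000011111001 → 0, fb=0
49: 000111110010 → 0, fb=0
50: 001111100100 → 0, fb=0
51: 011111001000 → 0, fb=0
52: 111110010000 → 1, fb=1
53: 111100100001 → 1, fb=1
54: 111001000011 → 1, fb=0
55: 110010000110 → 1, fb=1
56: 100100001101 → 1, fb=1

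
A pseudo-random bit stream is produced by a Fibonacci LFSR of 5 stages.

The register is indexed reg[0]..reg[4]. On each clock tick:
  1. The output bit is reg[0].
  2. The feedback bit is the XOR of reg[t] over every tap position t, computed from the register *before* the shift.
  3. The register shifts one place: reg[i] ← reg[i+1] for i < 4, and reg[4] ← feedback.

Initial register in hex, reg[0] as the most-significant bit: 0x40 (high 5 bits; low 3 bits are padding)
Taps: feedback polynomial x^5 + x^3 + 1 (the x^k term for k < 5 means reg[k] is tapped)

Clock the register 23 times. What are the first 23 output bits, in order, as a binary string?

01000010101110110001111

step | reg (before) | out | fb
   0 | 01000 | 0 | 0
   1 | 10000 | 1 | 1
   2 | 00001 | 0 | 0
   3 | 00010 | 0 | 1
   4 | 00101 | 0 | 0
   5 | 01010 | 0 | 1
   6 | 10101 | 1 | 1
   7 | 01011 | 0 | 1
   8 | 10111 | 1 | 0
   9 | 01110 | 0 | 1
  10 | 11101 | 1 | 1
  11 | 11011 | 1 | 0
  12 | 10110 | 1 | 0
  13 | 01100 | 0 | 0
  14 | 11000 | 1 | 1
  15 | 10001 | 1 | 1
  16 | 00011 | 0 | 1
  17 | 00111 | 0 | 1
  18 | 01111 | 0 | 1
  19 | 11111 | 1 | 0
  20 | 11110 | 1 | 0
  21 | 11100 | 1 | 1
  22 | 11001 | 1 | 1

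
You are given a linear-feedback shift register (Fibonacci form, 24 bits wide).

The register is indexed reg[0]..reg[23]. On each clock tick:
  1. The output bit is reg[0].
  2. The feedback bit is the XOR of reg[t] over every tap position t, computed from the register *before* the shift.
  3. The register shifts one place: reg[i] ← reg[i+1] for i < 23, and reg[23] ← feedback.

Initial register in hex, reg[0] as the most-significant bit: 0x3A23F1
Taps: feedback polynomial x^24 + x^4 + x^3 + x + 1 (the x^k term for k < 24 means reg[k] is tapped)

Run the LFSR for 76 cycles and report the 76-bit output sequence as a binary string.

0011101000100011111100010011110101000100100010010111100110100001010001111101

k : reg_k → out_k, fb_k
0: 001110100010001111110001 → 0, fb=0
1: 011101000100011111100010 → 0, fb=0
2: 111010001000111111000100 → 1, fb=1
3: 110100010001111110001001 → 1, fb=1
4: 101000100011111100010011 → 1, fb=1
5: 010001000111111000100111 → 0, fb=1
6: 100010001111110001001111 → 1, fb=0
7: 000100011111100010011110 → 0, fb=1
8: 001000111111000100111101 → 0, fb=0
9: 010001111110001001111010 → 0, fb=1
10: 100011111100010011110101 → 1, fb=0
11: 000111111000100111101010 → 0, fb=0
12: 001111110001001111010100 → 0, fb=0
13: 011111100010011110101000 → 0, fb=1
14: 111111000100111101010001 → 1, fb=0
15: 111110001001111010100010 → 1, fb=0
16: 111100010011110101000100 → 1, fb=1
17: 111000100111101010001001 → 1, fb=0
18: 110001001111010100010010 → 1, fb=0
19: 100010011110101000100100 → 1, fb=0
20: 000100111101010001001000 → 0, fb=1
21: 001001111010100010010001 → 0, fb=0
22: 010011110101000100100010 → 0, fb=0
23: 100111101010001001000100 → 1, fb=1
24: 001111010100010010001001 → 0, fb=0
25: 011110101000100100010010 → 0, fb=1
26: 111101010001001000100101 → 1, fb=1
27: 111010100010010001001011 → 1, fb=1
28: 110101000100100010010111 → 1, fb=1
29: 101010001001000100101111 → 1, fb=0
30: 010100010010001001011110 → 0, fb=0
31: 101000100100010010111100 → 1, fb=1
32: 010001001000100101111001 → 0, fb=1
33: 100010010001001011110011 → 1, fb=0
34: 000100100010010111100110 → 0, fb=1
35: 001001000100101111001101 → 0, fb=0
36: 010010001001011110011010 → 0, fb=0
37: 100100010010111100110100 → 1, fb=0
38: 001000100101111001101000 → 0, fb=0
39: 010001001011110011010000 → 0, fb=1
40: 100010010111100110100001 → 1, fb=0
41: 000100101111001101000010 → 0, fb=1
42: 001001011110011010000101 → 0, fb=0
43: 010010111100110100001010 → 0, fb=0
44: 100101111001101000010100 → 1, fb=0
45: 001011110011010000101000 → 0, fb=1
46: 010111100110100001010001 → 0, fb=1
47: 101111001101000010100011 → 1, fb=1
48: 011110011010000101000111 → 0, fb=1
49: 111100110100001010001111 → 1, fb=1
50: 111001101000010100011111 → 1, fb=0
51: 110011010000101000111110 → 1, fb=1
52: 100110100001010001111101 → 1, fb=1
53: 001101000010100011111011 → 0, fb=1
54: 011010000101000111110111 → 0, fb=0
55: 110100001010001111101110 → 1, fb=1
56: 101000010100011111011101 → 1, fb=1
57: 010000101000111110111011 → 0, fb=1
58: 100001010001111101110111 → 1, fb=1
59: 000010100011111011101111 → 0, fb=1
60: 000101000111110111011111 → 0, fb=1
61: 001010001111101110111111 → 0, fb=1
62: 010100011111011101111111 → 0, fb=0
63: 101000111110111011111110 → 1, fb=1
64: 010001111101110111111101 → 0, fb=1
65: 100011111011101111111011 → 1, fb=0
66: 000111110111011111110110 → 0, fb=0
67: 001111101110111111101100 → 0, fb=0
68: 011111011101111111011000 → 0, fb=1
69: 111110111011111110110001 → 1, fb=0
70: 111101110111111101100010 → 1, fb=1
71: 111011101111111011000101 → 1, fb=1
72: 110111011111110110001011 → 1, fb=0
73: 101110111111101100010110 → 1, fb=1
74: 011101111111011000101101 → 0, fb=0
75: 111011111110110001011010 → 1, fb=1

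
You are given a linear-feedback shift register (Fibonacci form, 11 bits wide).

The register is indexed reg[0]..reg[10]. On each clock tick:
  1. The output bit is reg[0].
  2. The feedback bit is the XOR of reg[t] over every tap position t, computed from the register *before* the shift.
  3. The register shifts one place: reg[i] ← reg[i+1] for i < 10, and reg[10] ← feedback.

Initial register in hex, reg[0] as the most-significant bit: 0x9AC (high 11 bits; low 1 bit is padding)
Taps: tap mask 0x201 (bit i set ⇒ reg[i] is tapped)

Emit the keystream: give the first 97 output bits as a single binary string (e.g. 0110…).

1001101011000011101101010011100010000110101111110001001100101000011110111111001110011000011010010

tick  register→output (feedback)
  0  10011010110→1 (0)
  1  00110101100→0 (0)
  2  01101011000→0 (0)
  3  11010110000→1 (1)
  4  10101100001→1 (1)
  5  01011000011→0 (1)
  6  10110000111→1 (0)
  7  01100001110→0 (1)
  8  11000011101→1 (1)
  9  10000111011→1 (0)
 10  00001110110→0 (1)
 11  00011101101→0 (0)
 12  00111011010→0 (1)
 13  01110110101→0 (0)
 14  11101101010→1 (0)
 15  11011010100→1 (1)
 16  10110101001→1 (1)
 17  01101010011→0 (1)
 18  11010100111→1 (0)
 19  10101001110→1 (0)
 20  01010011100→0 (0)
 21  10100111000→1 (1)
 22  01001110001→0 (0)
 23  10011100010→1 (0)
 24  00111000100→0 (0)
 25  01110001000→0 (0)
 26  11100010000→1 (1)
 27  11000100001→1 (1)
 28  10001000011→1 (0)
 29  00010000110→0 (1)
 30  00100001101→0 (0)
 31  01000011010→0 (1)
 32  10000110101→1 (1)
 33  00001101011→0 (1)
 34  00011010111→0 (1)
 35  00110101111→0 (1)
 36  01101011111→0 (1)
 37  11010111111→1 (0)
 38  10101111110→1 (0)
 39  01011111100→0 (0)
 40  10111111000→1 (1)
 41  01111110001→0 (0)
 42  11111100010→1 (0)
 43  11111000100→1 (1)
 44  11110001001→1 (1)
 45  11100010011→1 (0)
 46  11000100110→1 (0)
 47  10001001100→1 (1)
 48  00010011001→0 (0)
 49  00100110010→0 (1)
 50  01001100101→0 (0)
 51  10011001010→1 (0)
 52  00110010100→0 (0)
 53  01100101000→0 (0)
 54  11001010000→1 (1)
 55  10010100001→1 (1)
 56  00101000011→0 (1)
 57  01010000111→0 (1)
 58  10100001111→1 (0)
 59  01000011110→0 (1)
 60  10000111101→1 (1)
 61  00001111011→0 (1)
 62  00011110111→0 (1)
 63  00111101111→0 (1)
 64  01111011111→0 (1)
 65  11110111111→1 (0)
 66  11101111110→1 (0)
 67  11011111100→1 (1)
 68  10111111001→1 (1)
 69  01111110011→0 (1)
 70  11111100111→1 (0)
 71  11111001110→1 (0)
 72  11110011100→1 (1)
 73  11100111001→1 (1)
 74  11001110011→1 (0)
 75  10011100110→1 (0)
 76  00111001100→0 (0)
 77  01110011000→0 (0)
 78  11100110000→1 (1)
 79  11001100001→1 (1)
 80  10011000011→1 (0)
 81  00110000110→0 (1)
 82  01100001101→0 (0)
 83  11000011010→1 (0)
 84  10000110100→1 (1)
 85  00001101001→0 (0)
 86  00011010010→0 (1)
 87  00110100101→0 (0)
 88  01101001010→0 (1)
 89  11010010101→1 (1)
 90  10100101011→1 (0)
 91  01001010110→0 (1)
 92  10010101101→1 (1)
 93  00101011011→0 (1)
 94  01010110111→0 (1)
 95  10101101111→1 (0)
 96  01011011110→0 (1)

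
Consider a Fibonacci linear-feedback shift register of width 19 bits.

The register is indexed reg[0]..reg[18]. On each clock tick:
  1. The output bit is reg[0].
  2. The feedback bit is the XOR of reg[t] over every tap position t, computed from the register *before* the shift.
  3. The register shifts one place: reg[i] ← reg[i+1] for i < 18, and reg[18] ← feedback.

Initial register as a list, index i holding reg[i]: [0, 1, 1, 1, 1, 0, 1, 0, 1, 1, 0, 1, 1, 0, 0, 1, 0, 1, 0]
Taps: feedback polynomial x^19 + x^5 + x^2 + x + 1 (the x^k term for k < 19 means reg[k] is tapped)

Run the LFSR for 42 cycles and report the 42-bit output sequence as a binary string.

011110101101100101000111111001001100010101

k : reg_k → out_k, fb_k
0: 0111101011011001010 → 0, fb=0
1: 1111010110110010100 → 1, fb=0
2: 1110101101100101000 → 1, fb=1
3: 1101011011001010001 → 1, fb=1
4: 1010110110010100011 → 1, fb=1
5: 0101101100101000111 → 0, fb=1
6: 1011011001010001111 → 1, fb=1
7: 0110110010100011111 → 0, fb=1
8: 1101100101000111111 → 1, fb=0
9: 1011001010001111110 → 1, fb=0
10: 0110010100011111100 → 0, fb=1
11: 1100101000111111001 → 1, fb=0
12: 1001010001111110010 → 1, fb=0
13: 0010100011111100100 → 0, fb=1
14: 0101000111111001001 → 0, fb=1
15: 1010001111110010011 → 1, fb=0
16: 0100011111100100110 → 0, fb=0
17: 1000111111001001100 → 1, fb=0
18: 0001111110010011000 → 0, fb=1
19: 0011111100100110001 → 0, fb=0
20: 0111111001001100010 → 0, fb=1
21: 1111110010011000101 → 1, fb=0
22: 1111100100110001010 → 1, fb=1
23: 1111001001100010101 → 1, fb=1
24: 1110010011000101011 → 1, fb=0
25: 1100100110001010110 → 1, fb=0
26: 1001001100010101100 → 1, fb=1
27: 0010011000101011001 → 0, fb=0
28: 0100110001010110010 → 0, fb=0
29: 1001100010101100100 → 1, fb=1
30: 0011000101011001001 → 0, fb=1
31: 0110001010110010011 → 0, fb=0
32: 1100010101100100110 → 1, fb=1
33: 1000101011001001101 → 1, fb=1
34: 0001010110010011011 → 0, fb=1
35: 0010101100100110111 → 0, fb=1
36: 0101011001001101111 → 0, fb=0
37: 1010110010011011110 → 1, fb=1
38: 0101100100110111101 → 0, fb=1
39: 1011001001101111011 → 1, fb=0
40: 0110010011011110110 → 0, fb=1
41: 1100100110111101101 → 1, fb=0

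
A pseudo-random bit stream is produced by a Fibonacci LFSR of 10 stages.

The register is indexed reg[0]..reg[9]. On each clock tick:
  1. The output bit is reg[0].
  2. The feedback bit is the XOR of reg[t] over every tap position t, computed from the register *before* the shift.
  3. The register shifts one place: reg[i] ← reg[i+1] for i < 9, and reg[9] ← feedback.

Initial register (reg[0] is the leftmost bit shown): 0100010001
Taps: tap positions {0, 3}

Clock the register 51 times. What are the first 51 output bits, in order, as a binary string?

010001000101100110100101001000110000111011011110000

step | reg (before) | out | fb
   0 | 0100010001 | 0 | 0
   1 | 1000100010 | 1 | 1
   2 | 0001000101 | 0 | 1
   3 | 0010001011 | 0 | 0
   4 | 0100010110 | 0 | 0
   5 | 1000101100 | 1 | 1
   6 | 0001011001 | 0 | 1
   7 | 0010110011 | 0 | 0
   8 | 0101100110 | 0 | 1
   9 | 1011001101 | 1 | 0
  10 | 0110011010 | 0 | 0
  11 | 1100110100 | 1 | 1
  12 | 1001101001 | 1 | 0
  13 | 0011010010 | 0 | 1
  14 | 0110100101 | 0 | 0
  15 | 1101001010 | 1 | 0
  16 | 1010010100 | 1 | 1
  17 | 0100101001 | 0 | 0
  18 | 1001010010 | 1 | 0
  19 | 0010100100 | 0 | 0
  20 | 0101001000 | 0 | 1
  21 | 1010010001 | 1 | 1
  22 | 0100100011 | 0 | 0
  23 | 1001000110 | 1 | 0
  24 | 0010001100 | 0 | 0
  25 | 0100011000 | 0 | 0
  26 | 1000110000 | 1 | 1
  27 | 0001100001 | 0 | 1
  28 | 0011000011 | 0 | 1
  29 | 0110000111 | 0 | 0
  30 | 1100001110 | 1 | 1
  31 | 1000011101 | 1 | 1
  32 | 0000111011 | 0 | 0
  33 | 0001110110 | 0 | 1
  34 | 0011101101 | 0 | 1
  35 | 0111011011 | 0 | 1
  36 | 1110110111 | 1 | 1
  37 | 1101101111 | 1 | 0
  38 | 1011011110 | 1 | 0
  39 | 0110111100 | 0 | 0
  40 | 1101111000 | 1 | 0
  41 | 1011110000 | 1 | 0
  42 | 0111100000 | 0 | 1
  43 | 1111000001 | 1 | 0
  44 | 1110000010 | 1 | 1
  45 | 1100000101 | 1 | 1
  46 | 1000001011 | 1 | 1
  47 | 0000010111 | 0 | 0
  48 | 0000101110 | 0 | 0
  49 | 0001011100 | 0 | 1
  50 | 0010111001 | 0 | 0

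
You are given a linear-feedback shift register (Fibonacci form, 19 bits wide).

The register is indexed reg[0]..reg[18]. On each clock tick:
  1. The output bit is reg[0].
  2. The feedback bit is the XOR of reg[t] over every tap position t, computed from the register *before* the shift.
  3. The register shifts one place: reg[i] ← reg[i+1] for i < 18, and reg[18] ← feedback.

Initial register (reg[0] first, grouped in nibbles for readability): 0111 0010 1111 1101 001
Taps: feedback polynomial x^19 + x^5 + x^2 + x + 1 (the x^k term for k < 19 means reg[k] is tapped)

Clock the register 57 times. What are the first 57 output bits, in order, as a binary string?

k : reg_k → out_k, fb_k
0: 0111001011111101001 → 0, fb=0
1: 1110010111111010010 → 1, fb=0
2: 1100101111110100100 → 1, fb=0
3: 1001011111101001000 → 1, fb=0
4: 0010111111010010000 → 0, fb=0
5: 0101111110100100000 → 0, fb=0
6: 1011111101001000000 → 1, fb=1
7: 0111111010010000001 → 0, fb=1
8: 1111110100100000011 → 1, fb=0
9: 1111101001000000110 → 1, fb=1
10: 1111010010000001101 → 1, fb=0
11: 1110100100000011010 → 1, fb=1
12: 1101001000000110101 → 1, fb=0
13: 1010010000001101010 → 1, fb=1
14: 0100100000011010101 → 0, fb=1
15: 1001000000110101011 → 1, fb=1
16: 0010000001101010111 → 0, fb=1
17: 0100000011010101111 → 0, fb=1
18: 1000000110101011111 → 1, fb=1
19: 0000001101010111111 → 0, fb=0
20: 0000011010101111110 → 0, fb=1
21: 0000110101011111101 → 0, fb=1
22: 0001101010111111011 → 0, fb=0
23: 0011010101111110110 → 0, fb=0
24: 0110101011111101100 → 0, fb=0
25: 1101010111111011000 → 1, fb=1
26: 1010101111110110001 → 1, fb=0
27: 0101011111101100010 → 0, fb=0
28: 1010111111011000100 → 1, fb=1
29: 0101111110110001001 → 0, fb=0
30: 1011111101100010010 → 1, fb=1
31: 0111111011000100101 → 0, fb=1
32: 1111110110001001011 → 1, fb=0
33: 1111101100010010110 → 1, fb=1
34: 1111011000100101101 → 1, fb=0
35: 1110110001001011010 → 1, fb=0
36: 1101100010010110100 → 1, fb=0
37: 1011000100101101000 → 1, fb=0
38: 0110001001011010000 → 0, fb=0
39: 1100010010110100000 → 1, fb=1
40: 1000100101101000001 → 1, fb=1
41: 0001001011010000011 → 0, fb=0
42: 0010010110100000110 → 0, fb=0
43: 0100101101000001100 → 0, fb=1
44: 1001011010000011001 → 1, fb=0
45: 0010110100000110010 → 0, fb=0
46: 0101101000001100100 → 0, fb=1
47: 1011010000011001001 → 1, fb=1
48: 0110100000110010011 → 0, fb=0
49: 1101000001100100110 → 1, fb=0
50: 1010000011001001100 → 1, fb=0
51: 0100000110010011000 → 0, fb=1
52: 1000001100100110001 → 1, fb=1
53: 0000011001001100011 → 0, fb=1
54: 0000110010011000111 → 0, fb=1
55: 0001100100110001111 → 0, fb=0
56: 0011001001100011110 → 0, fb=1

011100101111110100100000011010101111110110001001011010000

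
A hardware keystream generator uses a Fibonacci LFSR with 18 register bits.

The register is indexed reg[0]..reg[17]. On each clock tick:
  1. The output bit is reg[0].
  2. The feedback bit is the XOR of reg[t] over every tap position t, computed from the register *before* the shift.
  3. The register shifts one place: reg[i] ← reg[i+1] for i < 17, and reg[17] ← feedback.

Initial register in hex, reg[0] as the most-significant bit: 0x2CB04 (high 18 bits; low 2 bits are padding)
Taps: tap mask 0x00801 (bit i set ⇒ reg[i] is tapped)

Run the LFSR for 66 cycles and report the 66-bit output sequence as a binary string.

k : reg_k → out_k, fb_k
0: 001011001011000001 → 0, fb=1
1: 010110010110000011 → 0, fb=0
2: 101100101100000110 → 1, fb=1
3: 011001011000001101 → 0, fb=0
4: 110010110000011010 → 1, fb=1
5: 100101100000110101 → 1, fb=1
6: 001011000001101011 → 0, fb=1
7: 010110000011010111 → 0, fb=1
8: 101100000110101111 → 1, fb=1
9: 011000001101011111 → 0, fb=1
10: 110000011010111111 → 1, fb=1
11: 100000110101111111 → 1, fb=0
12: 000001101011111110 → 0, fb=1
13: 000011010111111101 → 0, fb=1
14: 000110101111111011 → 0, fb=1
15: 001101011111110111 → 0, fb=1
16: 011010111111101111 → 0, fb=1
17: 110101111111011111 → 1, fb=0
18: 101011111110111110 → 1, fb=1
19: 010111111101111101 → 0, fb=1
20: 101111111011111011 → 1, fb=0
21: 011111110111110110 → 0, fb=1
22: 111111101111101101 → 1, fb=0
23: 111111011111011010 → 1, fb=0
24: 111110111110110100 → 1, fb=1
25: 111101111101101001 → 1, fb=0
26: 111011111011010010 → 1, fb=0
27: 110111110110100100 → 1, fb=1
28: 101111101101001001 → 1, fb=0
29: 011111011010010010 → 0, fb=0
30: 111110110100100100 → 1, fb=1
31: 111101101001001001 → 1, fb=0
32: 111011010010010010 → 1, fb=1
33: 110110100100100101 → 1, fb=1
34: 101101001001001011 → 1, fb=0
35: 011010010010010110 → 0, fb=0
36: 110100100100101100 → 1, fb=1
37: 101001001001011001 → 1, fb=0
38: 010010010010110010 → 0, fb=0
39: 100100100101100100 → 1, fb=0
40: 001001001011001000 → 0, fb=1
41: 010010010110010001 → 0, fb=0
42: 100100101100100010 → 1, fb=1
43: 001001011001000101 → 0, fb=1
44: 010010110010001011 → 0, fb=0
45: 100101100100010110 → 1, fb=1
46: 001011001000101101 → 0, fb=0
47: 010110010001011010 → 0, fb=1
48: 101100100010110101 → 1, fb=1
49: 011001000101101011 → 0, fb=1
50: 110010001011010111 → 1, fb=0
51: 100100010110101110 → 1, fb=1
52: 001000101101011101 → 0, fb=1
53: 010001011010111011 → 0, fb=0
54: 100010110101110110 → 1, fb=0
55: 000101101011101100 → 0, fb=1
56: 001011010111011001 → 0, fb=1
57: 010110101110110011 → 0, fb=0
58: 101101011101100110 → 1, fb=0
59: 011010111011001100 → 0, fb=1
60: 110101110110011001 → 1, fb=1
61: 101011101100110011 → 1, fb=1
62: 010111011001100111 → 0, fb=1
63: 101110110011001111 → 1, fb=0
64: 011101100110011110 → 0, fb=0
65: 111011001100111100 → 1, fb=1

001011001011000001101011111110111110110100100100101100100010110101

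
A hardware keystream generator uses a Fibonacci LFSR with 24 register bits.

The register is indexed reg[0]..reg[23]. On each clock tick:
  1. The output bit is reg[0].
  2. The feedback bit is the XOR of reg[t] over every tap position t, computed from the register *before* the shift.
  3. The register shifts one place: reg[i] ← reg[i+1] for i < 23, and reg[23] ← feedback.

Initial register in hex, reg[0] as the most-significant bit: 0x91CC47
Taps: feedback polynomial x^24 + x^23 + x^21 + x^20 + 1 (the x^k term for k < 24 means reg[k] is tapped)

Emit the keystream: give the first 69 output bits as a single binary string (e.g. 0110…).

step | reg (before) | out | fb
   0 | 100100011100110001000111 | 1 | 1
   1 | 001000111001100010001111 | 0 | 1
   2 | 010001110011000100011111 | 0 | 1
   3 | 100011100110001000111111 | 1 | 0
   4 | 000111001100010001111110 | 0 | 0
   5 | 001110011000100011111100 | 0 | 0
   6 | 011100110001000111111000 | 0 | 1
   7 | 111001100010001111110001 | 1 | 0
   8 | 110011000100011111100010 | 1 | 1
   9 | 100110001000111111000101 | 1 | 1
  10 | 001100010001111110001011 | 0 | 0
  11 | 011000100011111100010110 | 0 | 1
  12 | 110001000111111000101101 | 1 | 0
  13 | 100010001111110001011010 | 1 | 0
  14 | 000100011111100010110100 | 0 | 1
  15 | 001000111111000101101001 | 0 | 0
  16 | 010001111110001011010010 | 0 | 0
  17 | 100011111100010110100100 | 1 | 0
  18 | 000111111000101101001000 | 0 | 1
  19 | 001111110001011010010001 | 0 | 1
  20 | 011111100010110100100011 | 0 | 1
  21 | 111111000101101001000111 | 1 | 1
  22 | 111110001011010010001111 | 1 | 0
  23 | 111100010110100100011110 | 1 | 1
  24 | 111000101101001000111101 | 1 | 0
  25 | 110001011010010001111010 | 1 | 0
  26 | 100010110100100011110100 | 1 | 0
  27 | 000101101001000111101000 | 0 | 1
  28 | 001011010010001111010001 | 0 | 1
  29 | 010110100100011110100011 | 0 | 1
  30 | 101101001000111101000111 | 1 | 1
  31 | 011010010001111010001111 | 0 | 1
  32 | 110100100011110100011111 | 1 | 0
  33 | 101001000111101000111110 | 1 | 1
  34 | 010010001111010001111101 | 0 | 1
  35 | 100100011110100011111011 | 1 | 1
  36 | 001000111101000111110111 | 0 | 0
  37 | 010001111010001111101110 | 0 | 0
  38 | 100011110100011111011100 | 1 | 1
  39 | 000111101000111110111001 | 0 | 0
  40 | 001111010001111101110010 | 0 | 0
  41 | 011110100011111011100100 | 0 | 1
  42 | 111101000111110111001001 | 1 | 1
  43 | 111010001111101110010011 | 1 | 0
  44 | 110100011111011100100110 | 1 | 0
  45 | 101000111110111001001100 | 1 | 1
  46 | 010001111101110010011001 | 0 | 0
  47 | 100011111011100100110010 | 1 | 1
  48 | 000111110111001001100101 | 0 | 0
  49 | 001111101110010011001010 | 0 | 1
  50 | 011111011100100110010101 | 0 | 0
  51 | 111110111001001100101010 | 1 | 0
  52 | 111101110010011001010100 | 1 | 0
  53 | 111011100100110010101000 | 1 | 0
  54 | 110111001001100101010000 | 1 | 1
  55 | 101110010011001010100001 | 1 | 0
  56 | 011100100110010101000010 | 0 | 0
  57 | 111001001100101010000100 | 1 | 0
  58 | 110010011001010100001000 | 1 | 0
  59 | 100100110010101000010000 | 1 | 1
  60 | 001001100101010000100001 | 0 | 1
  61 | 010011001010100001000011 | 0 | 1
  62 | 100110010101000010000111 | 1 | 1
  63 | 001100101010000100001111 | 0 | 1
  64 | 011001010100001000011111 | 0 | 1
  65 | 110010101000010000111111 | 1 | 0
  66 | 100101010000100001111110 | 1 | 1
  67 | 001010100001000011111101 | 0 | 1
  68 | 010101000010000111111011 | 0 | 0

100100011100110001000111111000101101001000111101000111110111001001100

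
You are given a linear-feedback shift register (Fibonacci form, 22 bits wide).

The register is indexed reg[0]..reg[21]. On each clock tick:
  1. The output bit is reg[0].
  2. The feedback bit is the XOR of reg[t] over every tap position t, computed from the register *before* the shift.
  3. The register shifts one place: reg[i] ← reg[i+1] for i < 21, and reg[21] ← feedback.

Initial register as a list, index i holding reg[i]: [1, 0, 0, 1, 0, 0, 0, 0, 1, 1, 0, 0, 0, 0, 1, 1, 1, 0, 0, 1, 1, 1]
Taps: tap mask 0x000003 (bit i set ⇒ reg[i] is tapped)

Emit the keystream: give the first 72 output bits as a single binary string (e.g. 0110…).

k : reg_k → out_k, fb_k
0: 1001000011000011100111 → 1, fb=1
1: 0010000110000111001111 → 0, fb=0
2: 0100001100001110011110 → 0, fb=1
3: 1000011000011100111101 → 1, fb=1
4: 0000110000111001111011 → 0, fb=0
5: 0001100001110011110110 → 0, fb=0
6: 0011000011100111101100 → 0, fb=0
7: 0110000111001111011000 → 0, fb=1
8: 1100001110011110110001 → 1, fb=0
9: 1000011100111101100010 → 1, fb=1
10: 0000111001111011000101 → 0, fb=0
11: 0001110011110110001010 → 0, fb=0
12: 0011100111101100010100 → 0, fb=0
13: 0111001111011000101000 → 0, fb=1
14: 1110011110110001010001 → 1, fb=0
15: 1100111101100010100010 → 1, fb=0
16: 1001111011000101000100 → 1, fb=1
17: 0011110110001010001001 → 0, fb=0
18: 0111101100010100010010 → 0, fb=1
19: 1111011000101000100101 → 1, fb=0
20: 1110110001010001001010 → 1, fb=0
21: 1101100010100010010100 → 1, fb=0
22: 1011000101000100101000 → 1, fb=1
23: 0110001010001001010001 → 0, fb=1
24: 1100010100010010100011 → 1, fb=0
25: 1000101000100101000110 → 1, fb=1
26: 0001010001001010001101 → 0, fb=0
27: 0010100010010100011010 → 0, fb=0
28: 0101000100101000110100 → 0, fb=1
29: 1010001001010001101001 → 1, fb=1
30: 0100010010100011010011 → 0, fb=1
31: 1000100101000110100111 → 1, fb=1
32: 0001001010001101001111 → 0, fb=0
33: 0010010100011010011110 → 0, fb=0
34: 0100101000110100111100 → 0, fb=1
35: 1001010001101001111001 → 1, fb=1
36: 0010100011010011110011 → 0, fb=0
37: 0101000110100111100110 → 0, fb=1
38: 1010001101001111001101 → 1, fb=1
39: 0100011010011110011011 → 0, fb=1
40: 1000110100111100110111 → 1, fb=1
41: 0001101001111001101111 → 0, fb=0
42: 0011010011110011011110 → 0, fb=0
43: 0110100111100110111100 → 0, fb=1
44: 1101001111001101111001 → 1, fb=0
45: 1010011110011011110010 → 1, fb=1
46: 0100111100110111100101 → 0, fb=1
47: 1001111001101111001011 → 1, fb=1
48: 0011110011011110010111 → 0, fb=0
49: 0111100110111100101110 → 0, fb=1
50: 1111001101111001011101 → 1, fb=0
51: 1110011011110010111010 → 1, fb=0
52: 1100110111100101110100 → 1, fb=0
53: 1001101111001011101000 → 1, fb=1
54: 0011011110010111010001 → 0, fb=0
55: 0110111100101110100010 → 0, fb=1
56: 1101111001011101000101 → 1, fb=0
57: 1011110010111010001010 → 1, fb=1
58: 0111100101110100010101 → 0, fb=1
59: 1111001011101000101011 → 1, fb=0
60: 1110010111010001010110 → 1, fb=0
61: 1100101110100010101100 → 1, fb=0
62: 1001011101000101011000 → 1, fb=1
63: 0010111010001010110001 → 0, fb=0
64: 0101110100010101100010 → 0, fb=1
65: 1011101000101011000101 → 1, fb=1
66: 0111010001010110001011 → 0, fb=1
67: 1110100010101100010111 → 1, fb=0
68: 1101000101011000101110 → 1, fb=0
69: 1010001010110001011100 → 1, fb=1
70: 0100010101100010111001 → 0, fb=1
71: 1000101011000101110011 → 1, fb=1

100100001100001110011110110001010001001010001101001111001101111001011101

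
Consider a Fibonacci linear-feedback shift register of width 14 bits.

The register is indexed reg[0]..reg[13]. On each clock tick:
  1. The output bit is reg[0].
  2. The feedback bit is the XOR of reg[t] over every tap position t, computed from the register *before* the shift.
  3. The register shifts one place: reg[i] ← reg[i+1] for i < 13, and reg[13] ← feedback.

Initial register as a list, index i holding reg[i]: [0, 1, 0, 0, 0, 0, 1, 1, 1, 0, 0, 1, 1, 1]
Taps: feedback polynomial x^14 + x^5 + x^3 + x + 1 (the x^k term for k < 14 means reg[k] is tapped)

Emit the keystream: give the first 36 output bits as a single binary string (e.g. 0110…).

tick  register→output (feedback)
  0  01000011100111→0 (1)
  1  10000111001111→1 (0)
  2  00001110011110→0 (1)
  3  00011100111101→0 (0)
  4  00111001111010→0 (1)
  5  01110011110101→0 (0)
  6  11100111101010→1 (1)
  7  11001111010101→1 (1)
  8  10011110101011→1 (1)
  9  00111101010111→0 (0)
 10  01111010101110→0 (0)
 11  11110101011100→1 (0)
 12  11101010111000→1 (0)
 13  11010101110000→1 (0)
 14  10101011100000→1 (1)
 15  01010111000001→0 (1)
 16  10101110000011→1 (0)
 17  01011100000110→0 (1)
 18  10111000001101→1 (0)
 19  01110000011010→0 (0)
 20  11100000110100→1 (0)
 21  11000001101000→1 (0)
 22  10000011010000→1 (1)
 23  00000110100001→0 (1)
 24  00001101000011→0 (1)
 25  00011010000111→0 (1)
 26  00110100001111→0 (0)
 27  01101000011110→0 (1)
 28  11010000111101→1 (1)
 29  10100001111011→1 (1)
 30  01000011110111→0 (1)
 31  10000111101111→1 (0)
 32  00001111011110→0 (1)
 33  00011110111101→0 (0)
 34  00111101111010→0 (0)
 35  01111011110100→0 (0)

010000111001111010101110000011010000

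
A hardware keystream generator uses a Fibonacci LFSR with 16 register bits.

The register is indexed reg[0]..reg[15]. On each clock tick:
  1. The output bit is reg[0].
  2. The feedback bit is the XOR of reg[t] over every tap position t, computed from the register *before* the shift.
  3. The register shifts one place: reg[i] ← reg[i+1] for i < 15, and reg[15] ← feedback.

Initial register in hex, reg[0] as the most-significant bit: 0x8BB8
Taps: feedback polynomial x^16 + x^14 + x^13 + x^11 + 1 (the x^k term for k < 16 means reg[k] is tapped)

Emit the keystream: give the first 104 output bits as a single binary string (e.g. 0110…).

step | reg (before) | out | fb
   0 | 1000101110111000 | 1 | 0
   1 | 0001011101110000 | 0 | 1
   2 | 0010111011100001 | 0 | 0
   3 | 0101110111000010 | 0 | 1
   4 | 1011101110000101 | 1 | 0
   5 | 0111011100001010 | 0 | 1
   6 | 1110111000010101 | 1 | 1
   7 | 1101110000101011 | 1 | 0
   8 | 1011100001010110 | 1 | 0
   9 | 0111000010101100 | 0 | 1
  10 | 1110000101011001 | 1 | 0
  11 | 1100001010110010 | 1 | 1
  12 | 1000010101100101 | 1 | 0
  13 | 0000101011001010 | 0 | 1
  14 | 0001010110010101 | 0 | 0
  15 | 0010101100101010 | 0 | 1
  16 | 0101011001010101 | 0 | 0
  17 | 1010110010101010 | 1 | 0
  18 | 0101100101010100 | 0 | 0
  19 | 1011001010101000 | 1 | 1
  20 | 0110010101010001 | 0 | 1
  21 | 1100101010100011 | 1 | 0
  22 | 1001010101000110 | 1 | 1
  23 | 0010101010001101 | 0 | 1
  24 | 0101010100011011 | 0 | 0
  25 | 1010101000110110 | 1 | 0
  26 | 0101010001101100 | 0 | 1
  27 | 1010100011011001 | 1 | 0
  28 | 0101000110110010 | 0 | 0
  29 | 1010001101100100 | 1 | 0
  30 | 0100011011001000 | 0 | 0
  31 | 1000110110010000 | 1 | 0
  32 | 0001101100100000 | 0 | 0
  33 | 0011011001000000 | 0 | 0
  34 | 0110110010000000 | 0 | 0
  35 | 1101100100000000 | 1 | 1
  36 | 1011001000000001 | 1 | 1
  37 | 0110010000000011 | 0 | 1
  38 | 1100100000000111 | 1 | 1
  39 | 1001000000001111 | 1 | 1
  40 | 0010000000011111 | 0 | 1
  41 | 0100000000111111 | 0 | 1
  42 | 1000000001111111 | 1 | 0
  43 | 0000000011111110 | 0 | 1
  44 | 0000000111111101 | 0 | 0
  45 | 0000001111111010 | 0 | 0
  46 | 0000011111110100 | 0 | 0
  47 | 0000111111101000 | 0 | 0
  48 | 0001111111010000 | 0 | 1
  49 | 0011111110100001 | 0 | 0
  50 | 0111111101000010 | 0 | 1
  51 | 1111111010000101 | 1 | 0
  52 | 1111110100001010 | 1 | 0
  53 | 1111101000010100 | 1 | 1
  54 | 1111010000101001 | 1 | 1
  55 | 1110100001010011 | 1 | 1
  56 | 1101000010100111 | 1 | 1
  57 | 1010000101001111 | 1 | 1
  58 | 0100001010011111 | 0 | 1
  59 | 1000010100111111 | 1 | 0
  60 | 0000101001111110 | 0 | 1
  61 | 0001010011111101 | 0 | 0
  62 | 0010100111111010 | 0 | 0
  63 | 0101001111110100 | 0 | 0
  64 | 1010011111101000 | 1 | 1
  65 | 0100111111010001 | 0 | 1
  66 | 1001111110100011 | 1 | 0
  67 | 0011111101000110 | 0 | 0
  68 | 0111111010001100 | 0 | 1
  69 | 1111110100011001 | 1 | 0
  70 | 1111101000110010 | 1 | 1
  71 | 1111010001100101 | 1 | 0
  72 | 1110100011001010 | 1 | 0
  73 | 1101000110010100 | 1 | 1
  74 | 1010001100101001 | 1 | 1
  75 | 0100011001010011 | 0 | 0
  76 | 1000110010100110 | 1 | 1
  77 | 0001100101001101 | 0 | 1
  78 | 0011001010011011 | 0 | 0
  79 | 0110010100110110 | 0 | 1
  80 | 1100101001101101 | 1 | 0
  81 | 1001010011011010 | 1 | 1
  82 | 0010100110110101 | 0 | 0
  83 | 0101001101101010 | 0 | 1
  84 | 1010011011010101 | 1 | 1
  85 | 0100110110101011 | 0 | 1
  86 | 1001101101010111 | 1 | 0
  87 | 0011011010101110 | 0 | 0
  88 | 0110110101011100 | 0 | 0
  89 | 1101101010111000 | 1 | 0
  90 | 1011010101110000 | 1 | 0
  91 | 0110101011100000 | 0 | 0
  92 | 1101010111000000 | 1 | 1
  93 | 1010101110000001 | 1 | 1
  94 | 0101011100000011 | 0 | 1
  95 | 1010111000000111 | 1 | 1
  96 | 0101110000001111 | 0 | 0
  97 | 1011100000011110 | 1 | 0
  98 | 0111000000111100 | 0 | 0
  99 | 1110000001111000 | 1 | 0
 100 | 1100000011110000 | 1 | 0
 101 | 1000000111100000 | 1 | 1
 102 | 0000001111000001 | 0 | 0
 103 | 0000011110000010 | 0 | 1

10001011101110000101011001010101000110110010000000011111110100001010011111101000110010100110110101011100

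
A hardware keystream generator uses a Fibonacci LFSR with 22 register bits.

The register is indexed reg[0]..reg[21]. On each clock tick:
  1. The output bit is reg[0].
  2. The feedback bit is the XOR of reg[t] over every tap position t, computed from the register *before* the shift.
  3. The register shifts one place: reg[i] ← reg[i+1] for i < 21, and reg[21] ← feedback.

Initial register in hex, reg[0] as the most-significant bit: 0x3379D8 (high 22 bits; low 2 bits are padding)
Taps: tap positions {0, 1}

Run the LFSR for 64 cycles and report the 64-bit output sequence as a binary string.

tick  register→output (feedback)
  0  0011001101111001110110→0 (0)
  1  0110011011110011101100→0 (1)
  2  1100110111100111011001→1 (0)
  3  1001101111001110110010→1 (1)
  4  0011011110011101100101→0 (0)
  5  0110111100111011001010→0 (1)
  6  1101111001110110010101→1 (0)
  7  1011110011101100101010→1 (1)
  8  0111100111011001010101→0 (1)
  9  1111001110110010101011→1 (0)
 10  1110011101100101010110→1 (0)
 11  1100111011001010101100→1 (0)
 12  1001110110010101011000→1 (1)
 13  0011101100101010110001→0 (0)
 14  0111011001010101100010→0 (1)
 15  1110110010101011000101→1 (0)
 16  1101100101010110001010→1 (0)
 17  1011001010101100010100→1 (1)
 18  0110010101011000101001→0 (1)
 19  1100101010110001010011→1 (0)
 20  1001010101100010100110→1 (1)
 21  0010101011000101001101→0 (0)
 22  0101010110001010011010→0 (1)
 23  1010101100010100110101→1 (1)
 24  0101011000101001101011→0 (1)
 25  1010110001010011010111→1 (1)
 26  0101100010100110101111→0 (1)
 27  1011000101001101011111→1 (1)
 28  0110001010011010111111→0 (1)
 29  1100010100110101111111→1 (0)
 30  1000101001101011111110→1 (1)
 31  0001010011010111111101→0 (0)
 32  0010100110101111111010→0 (0)
 33  0101001101011111110100→0 (1)
 34  1010011010111111101001→1 (1)
 35  0100110101111111010011→0 (1)
 36  1001101011111110100111→1 (1)
 37  0011010111111101001111→0 (0)
 38  0110101111111010011110→0 (1)
 39  1101011111110100111101→1 (0)
 40  1010111111101001111010→1 (1)
 41  0101111111010011110101→0 (1)
 42  1011111110100111101011→1 (1)
 43  0111111101001111010111→0 (1)
 44  1111111010011110101111→1 (0)
 45  1111110100111101011110→1 (0)
 46  1111101001111010111100→1 (0)
 47  1111010011110101111000→1 (0)
 48  1110100111101011110000→1 (0)
 49  1101001111010111100000→1 (0)
 50  1010011110101111000000→1 (1)
 51  0100111101011110000001→0 (1)
 52  1001111010111100000011→1 (1)
 53  0011110101111000000111→0 (0)
 54  0111101011110000001110→0 (1)
 55  1111010111100000011101→1 (0)
 56  1110101111000000111010→1 (0)
 57  1101011110000001110100→1 (0)
 58  1010111100000011101000→1 (1)
 59  0101111000000111010001→0 (1)
 60  1011110000001110100011→1 (1)
 61  0111100000011101000111→0 (1)
 62  1111000000111010001111→1 (0)
 63  1110000001110100011110→1 (0)

0011001101111001110110010101011000101001101011111110100111101011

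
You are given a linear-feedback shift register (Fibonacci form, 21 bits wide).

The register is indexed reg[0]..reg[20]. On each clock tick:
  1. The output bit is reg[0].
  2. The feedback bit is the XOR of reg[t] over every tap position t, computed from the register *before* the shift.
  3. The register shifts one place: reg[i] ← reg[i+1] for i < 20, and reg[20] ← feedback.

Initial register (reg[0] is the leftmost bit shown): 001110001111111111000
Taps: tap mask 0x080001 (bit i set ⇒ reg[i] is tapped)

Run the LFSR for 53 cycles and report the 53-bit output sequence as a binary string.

k : reg_k → out_k, fb_k
0: 001110001111111111000 → 0, fb=0
1: 011100011111111110000 → 0, fb=0
2: 111000111111111100000 → 1, fb=1
3: 110001111111111000001 → 1, fb=1
4: 100011111111110000011 → 1, fb=0
5: 000111111111100000110 → 0, fb=1
6: 001111111111000001101 → 0, fb=0
7: 011111111110000011010 → 0, fb=1
8: 111111111100000110101 → 1, fb=1
9: 111111111000001101011 → 1, fb=0
10: 111111110000011010110 → 1, fb=0
11: 111111100000110101100 → 1, fb=1
12: 111111000001101011001 → 1, fb=1
13: 111110000011010110011 → 1, fb=0
14: 111100000110101100110 → 1, fb=0
15: 111000001101011001100 → 1, fb=1
16: 110000011010110011001 → 1, fb=1
17: 100000110101100110011 → 1, fb=0
18: 000001101011001100110 → 0, fb=1
19: 000011010110011001101 → 0, fb=0
20: 000110101100110011010 → 0, fb=1
21: 001101011001100110101 → 0, fb=0
22: 011010110011001101010 → 0, fb=1
23: 110101100110011010101 → 1, fb=1
24: 101011001100110101011 → 1, fb=0
25: 010110011001101010110 → 0, fb=1
26: 101100110011010101101 → 1, fb=1
27: 011001100110101011011 → 0, fb=1
28: 110011001101010110111 → 1, fb=0
29: 100110011010101101110 → 1, fb=0
30: 001100110101011011100 → 0, fb=0
31: 011001101010110111000 → 0, fb=0
32: 110011010101101110000 → 1, fb=1
33: 100110101011011100001 → 1, fb=1
34: 001101010110111000011 → 0, fb=1
35: 011010101101110000111 → 0, fb=1
36: 110101011011100001111 → 1, fb=0
37: 101010110111000011110 → 1, fb=0
38: 010101101110000111100 → 0, fb=0
39: 101011011100001111000 → 1, fb=1
40: 010110111000011110001 → 0, fb=0
41: 101101110000111100010 → 1, fb=0
42: 011011100001111000100 → 0, fb=0
43: 110111000011110001000 → 1, fb=1
44: 101110000111100010001 → 1, fb=1
45: 011100001111000100011 → 0, fb=1
46: 111000011110001000111 → 1, fb=0
47: 110000111100010001110 → 1, fb=0
48: 100001111000100011100 → 1, fb=1
49: 000011110001000111001 → 0, fb=0
50: 000111100010001110010 → 0, fb=1
51: 001111000100011100101 → 0, fb=0
52: 011110001000111001010 → 0, fb=1

00111000111111111100000110101100110011010101101110000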